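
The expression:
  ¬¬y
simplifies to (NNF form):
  y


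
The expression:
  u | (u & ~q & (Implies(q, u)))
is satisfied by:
  {u: True}


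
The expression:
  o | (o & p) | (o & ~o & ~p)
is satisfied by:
  {o: True}


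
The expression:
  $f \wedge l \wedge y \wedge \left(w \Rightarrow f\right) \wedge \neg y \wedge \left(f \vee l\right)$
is never true.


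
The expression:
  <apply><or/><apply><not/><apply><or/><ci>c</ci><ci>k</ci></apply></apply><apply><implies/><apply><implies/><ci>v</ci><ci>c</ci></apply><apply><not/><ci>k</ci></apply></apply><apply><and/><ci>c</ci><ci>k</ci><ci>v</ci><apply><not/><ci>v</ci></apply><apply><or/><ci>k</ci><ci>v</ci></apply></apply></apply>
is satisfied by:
  {v: True, c: False, k: False}
  {c: False, k: False, v: False}
  {v: True, c: True, k: False}
  {c: True, v: False, k: False}
  {k: True, v: True, c: False}


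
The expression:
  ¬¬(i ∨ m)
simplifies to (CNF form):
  i ∨ m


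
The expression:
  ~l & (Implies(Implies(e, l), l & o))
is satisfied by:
  {e: True, l: False}


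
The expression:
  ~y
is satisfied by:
  {y: False}


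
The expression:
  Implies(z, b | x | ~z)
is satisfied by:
  {b: True, x: True, z: False}
  {b: True, x: False, z: False}
  {x: True, b: False, z: False}
  {b: False, x: False, z: False}
  {b: True, z: True, x: True}
  {b: True, z: True, x: False}
  {z: True, x: True, b: False}


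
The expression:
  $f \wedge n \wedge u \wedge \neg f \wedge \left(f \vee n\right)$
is never true.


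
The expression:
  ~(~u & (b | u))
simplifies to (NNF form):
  u | ~b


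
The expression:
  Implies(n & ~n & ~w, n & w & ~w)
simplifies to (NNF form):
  True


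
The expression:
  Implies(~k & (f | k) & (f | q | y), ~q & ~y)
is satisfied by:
  {k: True, q: False, f: False, y: False}
  {y: True, k: True, q: False, f: False}
  {k: True, q: True, y: False, f: False}
  {y: True, k: True, q: True, f: False}
  {y: False, q: False, k: False, f: False}
  {y: True, q: False, k: False, f: False}
  {q: True, y: False, k: False, f: False}
  {y: True, q: True, k: False, f: False}
  {f: True, k: True, y: False, q: False}
  {f: True, y: True, k: True, q: False}
  {f: True, k: True, q: True, y: False}
  {f: True, y: True, k: True, q: True}
  {f: True, y: False, q: False, k: False}


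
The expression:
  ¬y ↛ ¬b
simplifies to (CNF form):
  b ∧ ¬y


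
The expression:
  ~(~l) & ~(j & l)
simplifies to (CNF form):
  l & ~j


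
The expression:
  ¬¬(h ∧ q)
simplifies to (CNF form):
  h ∧ q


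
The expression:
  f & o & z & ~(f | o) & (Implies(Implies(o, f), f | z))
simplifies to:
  False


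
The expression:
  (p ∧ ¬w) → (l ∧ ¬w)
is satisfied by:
  {l: True, w: True, p: False}
  {l: True, p: False, w: False}
  {w: True, p: False, l: False}
  {w: False, p: False, l: False}
  {l: True, w: True, p: True}
  {l: True, p: True, w: False}
  {w: True, p: True, l: False}


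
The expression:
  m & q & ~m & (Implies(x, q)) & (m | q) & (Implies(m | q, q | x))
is never true.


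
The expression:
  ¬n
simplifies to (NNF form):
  ¬n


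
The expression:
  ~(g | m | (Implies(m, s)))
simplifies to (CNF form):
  False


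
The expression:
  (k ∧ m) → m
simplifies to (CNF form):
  True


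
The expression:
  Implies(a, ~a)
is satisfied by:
  {a: False}


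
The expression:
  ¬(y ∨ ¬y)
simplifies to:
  False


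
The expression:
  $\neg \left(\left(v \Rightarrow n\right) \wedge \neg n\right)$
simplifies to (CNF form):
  $n \vee v$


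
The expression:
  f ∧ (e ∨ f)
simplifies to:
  f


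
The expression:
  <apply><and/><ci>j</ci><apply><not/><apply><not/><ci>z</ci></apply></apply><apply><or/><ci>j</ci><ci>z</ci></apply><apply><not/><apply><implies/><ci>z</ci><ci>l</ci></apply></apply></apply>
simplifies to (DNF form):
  <apply><and/><ci>j</ci><ci>z</ci><apply><not/><ci>l</ci></apply></apply>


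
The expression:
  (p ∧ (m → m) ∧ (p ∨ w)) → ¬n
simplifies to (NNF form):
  ¬n ∨ ¬p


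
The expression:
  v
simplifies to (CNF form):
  v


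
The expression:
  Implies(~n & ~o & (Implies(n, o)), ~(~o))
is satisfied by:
  {n: True, o: True}
  {n: True, o: False}
  {o: True, n: False}


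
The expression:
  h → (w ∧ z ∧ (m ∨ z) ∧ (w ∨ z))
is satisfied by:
  {w: True, z: True, h: False}
  {w: True, z: False, h: False}
  {z: True, w: False, h: False}
  {w: False, z: False, h: False}
  {w: True, h: True, z: True}


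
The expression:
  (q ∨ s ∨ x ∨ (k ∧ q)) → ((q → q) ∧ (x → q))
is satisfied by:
  {q: True, x: False}
  {x: False, q: False}
  {x: True, q: True}


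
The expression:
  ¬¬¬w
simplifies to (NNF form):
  ¬w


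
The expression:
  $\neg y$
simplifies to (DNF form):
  $\neg y$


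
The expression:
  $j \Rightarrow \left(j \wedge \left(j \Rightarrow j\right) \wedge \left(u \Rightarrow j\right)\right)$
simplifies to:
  $\text{True}$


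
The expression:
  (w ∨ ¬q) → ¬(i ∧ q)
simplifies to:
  ¬i ∨ ¬q ∨ ¬w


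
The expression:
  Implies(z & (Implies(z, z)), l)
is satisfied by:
  {l: True, z: False}
  {z: False, l: False}
  {z: True, l: True}


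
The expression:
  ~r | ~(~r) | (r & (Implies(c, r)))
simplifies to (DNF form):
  True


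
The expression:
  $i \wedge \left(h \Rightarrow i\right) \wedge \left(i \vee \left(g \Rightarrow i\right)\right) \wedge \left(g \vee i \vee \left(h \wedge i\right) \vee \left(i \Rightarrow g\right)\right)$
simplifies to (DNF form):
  $i$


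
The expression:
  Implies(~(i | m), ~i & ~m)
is always true.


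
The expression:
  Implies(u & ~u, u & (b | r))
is always true.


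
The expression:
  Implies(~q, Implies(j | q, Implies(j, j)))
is always true.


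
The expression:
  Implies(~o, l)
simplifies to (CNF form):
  l | o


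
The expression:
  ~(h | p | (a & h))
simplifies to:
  ~h & ~p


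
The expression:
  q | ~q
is always true.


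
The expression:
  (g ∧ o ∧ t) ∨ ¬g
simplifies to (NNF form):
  (o ∧ t) ∨ ¬g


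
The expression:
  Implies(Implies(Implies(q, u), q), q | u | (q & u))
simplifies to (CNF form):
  True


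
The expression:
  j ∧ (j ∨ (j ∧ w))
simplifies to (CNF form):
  j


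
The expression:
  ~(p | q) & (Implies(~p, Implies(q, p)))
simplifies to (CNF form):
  ~p & ~q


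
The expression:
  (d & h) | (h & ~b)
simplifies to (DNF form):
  (d & h) | (h & ~b)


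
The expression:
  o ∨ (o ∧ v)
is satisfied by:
  {o: True}


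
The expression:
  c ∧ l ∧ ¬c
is never true.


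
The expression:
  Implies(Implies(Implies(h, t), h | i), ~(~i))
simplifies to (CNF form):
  i | ~h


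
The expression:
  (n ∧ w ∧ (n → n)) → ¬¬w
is always true.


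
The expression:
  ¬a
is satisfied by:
  {a: False}


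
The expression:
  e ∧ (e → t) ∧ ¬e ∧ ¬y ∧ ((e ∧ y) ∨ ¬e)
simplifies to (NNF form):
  False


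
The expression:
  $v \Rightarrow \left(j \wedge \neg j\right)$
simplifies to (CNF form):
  $\neg v$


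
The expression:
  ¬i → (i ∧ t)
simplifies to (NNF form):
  i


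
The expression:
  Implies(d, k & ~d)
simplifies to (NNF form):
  ~d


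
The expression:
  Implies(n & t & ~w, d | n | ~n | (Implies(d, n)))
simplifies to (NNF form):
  True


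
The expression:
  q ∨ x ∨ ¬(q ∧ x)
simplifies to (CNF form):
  True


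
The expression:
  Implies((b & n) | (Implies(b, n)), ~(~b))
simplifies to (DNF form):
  b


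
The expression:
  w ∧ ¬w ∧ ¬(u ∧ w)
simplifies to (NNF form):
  False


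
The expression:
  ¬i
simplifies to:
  ¬i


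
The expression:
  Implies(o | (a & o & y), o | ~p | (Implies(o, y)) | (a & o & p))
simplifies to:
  True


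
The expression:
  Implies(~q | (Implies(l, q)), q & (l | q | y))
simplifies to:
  q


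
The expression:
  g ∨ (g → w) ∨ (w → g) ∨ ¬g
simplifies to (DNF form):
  True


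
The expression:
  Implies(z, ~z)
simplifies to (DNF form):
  ~z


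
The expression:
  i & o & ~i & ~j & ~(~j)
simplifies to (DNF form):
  False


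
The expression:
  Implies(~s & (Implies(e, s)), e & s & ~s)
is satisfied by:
  {e: True, s: True}
  {e: True, s: False}
  {s: True, e: False}


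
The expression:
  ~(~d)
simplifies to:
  d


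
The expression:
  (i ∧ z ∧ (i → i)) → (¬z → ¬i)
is always true.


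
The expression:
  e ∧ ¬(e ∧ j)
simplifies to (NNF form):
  e ∧ ¬j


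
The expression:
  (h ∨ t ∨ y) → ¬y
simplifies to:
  ¬y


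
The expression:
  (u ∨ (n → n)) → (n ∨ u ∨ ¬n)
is always true.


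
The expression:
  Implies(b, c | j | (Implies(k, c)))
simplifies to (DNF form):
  c | j | ~b | ~k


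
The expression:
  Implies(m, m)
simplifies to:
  True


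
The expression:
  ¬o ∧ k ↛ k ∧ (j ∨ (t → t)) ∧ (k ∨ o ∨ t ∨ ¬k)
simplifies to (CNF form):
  False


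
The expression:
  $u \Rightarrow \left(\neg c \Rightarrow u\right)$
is always true.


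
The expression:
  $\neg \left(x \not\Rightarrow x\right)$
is always true.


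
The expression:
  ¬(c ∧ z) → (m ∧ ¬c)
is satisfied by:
  {z: True, m: True, c: False}
  {m: True, c: False, z: False}
  {z: True, c: True, m: True}
  {z: True, c: True, m: False}


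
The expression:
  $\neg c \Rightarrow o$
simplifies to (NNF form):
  $c \vee o$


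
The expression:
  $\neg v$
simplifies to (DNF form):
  $\neg v$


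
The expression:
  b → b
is always true.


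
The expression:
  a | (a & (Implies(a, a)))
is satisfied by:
  {a: True}


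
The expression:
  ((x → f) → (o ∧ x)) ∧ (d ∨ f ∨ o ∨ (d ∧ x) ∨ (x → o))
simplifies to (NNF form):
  x ∧ (d ∨ o) ∧ (o ∨ ¬f)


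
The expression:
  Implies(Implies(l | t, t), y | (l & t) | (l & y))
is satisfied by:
  {y: True, l: True}
  {y: True, l: False}
  {l: True, y: False}


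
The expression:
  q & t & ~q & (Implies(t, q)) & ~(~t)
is never true.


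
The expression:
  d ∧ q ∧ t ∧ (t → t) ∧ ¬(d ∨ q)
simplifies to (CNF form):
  False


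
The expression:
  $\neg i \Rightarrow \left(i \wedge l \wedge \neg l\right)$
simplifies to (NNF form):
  $i$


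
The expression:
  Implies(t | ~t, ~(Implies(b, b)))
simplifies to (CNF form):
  False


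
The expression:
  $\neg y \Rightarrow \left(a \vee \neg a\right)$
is always true.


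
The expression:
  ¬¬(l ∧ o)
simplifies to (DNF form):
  l ∧ o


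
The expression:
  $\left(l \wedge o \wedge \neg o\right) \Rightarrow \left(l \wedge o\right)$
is always true.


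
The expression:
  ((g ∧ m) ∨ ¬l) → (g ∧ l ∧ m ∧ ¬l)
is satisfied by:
  {l: True, g: False, m: False}
  {m: True, l: True, g: False}
  {g: True, l: True, m: False}


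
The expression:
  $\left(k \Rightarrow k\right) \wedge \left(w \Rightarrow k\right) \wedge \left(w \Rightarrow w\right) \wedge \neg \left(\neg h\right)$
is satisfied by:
  {h: True, k: True, w: False}
  {h: True, w: False, k: False}
  {h: True, k: True, w: True}


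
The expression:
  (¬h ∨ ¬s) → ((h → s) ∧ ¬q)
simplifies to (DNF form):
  (h ∧ s) ∨ (¬h ∧ ¬q)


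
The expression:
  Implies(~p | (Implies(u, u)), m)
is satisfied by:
  {m: True}


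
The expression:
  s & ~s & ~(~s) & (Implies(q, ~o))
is never true.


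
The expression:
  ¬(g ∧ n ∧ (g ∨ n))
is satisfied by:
  {g: False, n: False}
  {n: True, g: False}
  {g: True, n: False}


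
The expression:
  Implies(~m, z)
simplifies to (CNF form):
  m | z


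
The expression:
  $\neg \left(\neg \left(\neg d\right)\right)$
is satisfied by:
  {d: False}


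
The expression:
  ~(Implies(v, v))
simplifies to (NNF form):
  False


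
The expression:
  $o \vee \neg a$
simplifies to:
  $o \vee \neg a$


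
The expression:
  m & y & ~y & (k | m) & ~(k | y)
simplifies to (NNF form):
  False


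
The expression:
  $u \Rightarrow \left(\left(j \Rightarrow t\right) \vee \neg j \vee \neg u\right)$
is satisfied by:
  {t: True, u: False, j: False}
  {u: False, j: False, t: False}
  {j: True, t: True, u: False}
  {j: True, u: False, t: False}
  {t: True, u: True, j: False}
  {u: True, t: False, j: False}
  {j: True, u: True, t: True}


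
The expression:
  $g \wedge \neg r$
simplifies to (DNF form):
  $g \wedge \neg r$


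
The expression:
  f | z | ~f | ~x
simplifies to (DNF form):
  True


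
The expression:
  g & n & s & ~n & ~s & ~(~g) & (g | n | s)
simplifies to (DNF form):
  False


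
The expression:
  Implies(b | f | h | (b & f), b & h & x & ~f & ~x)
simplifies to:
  ~b & ~f & ~h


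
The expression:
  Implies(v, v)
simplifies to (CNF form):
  True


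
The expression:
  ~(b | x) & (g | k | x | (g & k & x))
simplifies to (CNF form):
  ~b & ~x & (g | k)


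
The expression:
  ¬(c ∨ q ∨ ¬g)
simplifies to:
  g ∧ ¬c ∧ ¬q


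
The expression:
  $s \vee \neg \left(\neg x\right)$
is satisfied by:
  {x: True, s: True}
  {x: True, s: False}
  {s: True, x: False}


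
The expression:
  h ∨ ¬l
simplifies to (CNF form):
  h ∨ ¬l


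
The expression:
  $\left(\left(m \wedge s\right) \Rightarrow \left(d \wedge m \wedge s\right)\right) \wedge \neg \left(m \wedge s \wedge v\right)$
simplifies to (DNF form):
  $\left(d \wedge \neg v\right) \vee \neg m \vee \neg s$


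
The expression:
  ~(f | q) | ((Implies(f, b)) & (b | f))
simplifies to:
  b | (~f & ~q)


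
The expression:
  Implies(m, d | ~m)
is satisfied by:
  {d: True, m: False}
  {m: False, d: False}
  {m: True, d: True}


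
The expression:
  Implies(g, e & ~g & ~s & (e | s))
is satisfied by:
  {g: False}


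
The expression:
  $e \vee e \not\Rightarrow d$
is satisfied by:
  {e: True}


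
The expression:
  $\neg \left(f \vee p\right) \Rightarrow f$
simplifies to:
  $f \vee p$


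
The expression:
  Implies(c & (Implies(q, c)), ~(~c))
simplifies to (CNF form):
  True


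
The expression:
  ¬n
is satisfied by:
  {n: False}


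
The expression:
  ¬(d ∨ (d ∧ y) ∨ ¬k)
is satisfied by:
  {k: True, d: False}


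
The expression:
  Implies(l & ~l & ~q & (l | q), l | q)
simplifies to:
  True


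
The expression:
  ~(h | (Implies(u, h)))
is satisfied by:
  {u: True, h: False}


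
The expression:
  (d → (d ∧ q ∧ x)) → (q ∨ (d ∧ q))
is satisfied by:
  {d: True, q: True}
  {d: True, q: False}
  {q: True, d: False}


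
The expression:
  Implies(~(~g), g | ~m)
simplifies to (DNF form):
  True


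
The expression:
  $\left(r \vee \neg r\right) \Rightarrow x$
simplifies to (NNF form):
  $x$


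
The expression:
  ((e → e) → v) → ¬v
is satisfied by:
  {v: False}


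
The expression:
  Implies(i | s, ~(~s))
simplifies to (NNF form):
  s | ~i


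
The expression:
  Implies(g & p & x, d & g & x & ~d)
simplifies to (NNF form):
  ~g | ~p | ~x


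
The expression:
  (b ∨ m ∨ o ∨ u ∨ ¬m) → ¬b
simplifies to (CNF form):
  ¬b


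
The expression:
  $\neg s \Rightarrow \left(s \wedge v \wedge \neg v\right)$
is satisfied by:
  {s: True}


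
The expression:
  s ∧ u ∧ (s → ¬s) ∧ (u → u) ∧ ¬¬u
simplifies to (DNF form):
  False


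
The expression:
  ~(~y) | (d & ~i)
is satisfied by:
  {y: True, d: True, i: False}
  {y: True, d: False, i: False}
  {y: True, i: True, d: True}
  {y: True, i: True, d: False}
  {d: True, i: False, y: False}


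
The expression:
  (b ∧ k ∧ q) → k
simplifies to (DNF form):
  True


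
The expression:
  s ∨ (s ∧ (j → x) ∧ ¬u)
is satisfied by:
  {s: True}


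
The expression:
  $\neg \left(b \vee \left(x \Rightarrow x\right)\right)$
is never true.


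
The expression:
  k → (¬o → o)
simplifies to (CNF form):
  o ∨ ¬k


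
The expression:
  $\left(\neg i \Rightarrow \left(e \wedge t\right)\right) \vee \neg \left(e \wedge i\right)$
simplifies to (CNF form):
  $\text{True}$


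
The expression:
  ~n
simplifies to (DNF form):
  ~n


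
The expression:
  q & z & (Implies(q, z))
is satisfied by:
  {z: True, q: True}


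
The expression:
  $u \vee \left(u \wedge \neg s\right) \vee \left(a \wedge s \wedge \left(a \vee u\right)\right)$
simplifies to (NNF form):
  $u \vee \left(a \wedge s\right)$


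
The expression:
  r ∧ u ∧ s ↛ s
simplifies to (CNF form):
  False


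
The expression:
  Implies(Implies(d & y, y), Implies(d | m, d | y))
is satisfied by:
  {y: True, d: True, m: False}
  {y: True, m: False, d: False}
  {d: True, m: False, y: False}
  {d: False, m: False, y: False}
  {y: True, d: True, m: True}
  {y: True, m: True, d: False}
  {d: True, m: True, y: False}


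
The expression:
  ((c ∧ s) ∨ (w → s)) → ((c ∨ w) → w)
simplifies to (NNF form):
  w ∨ ¬c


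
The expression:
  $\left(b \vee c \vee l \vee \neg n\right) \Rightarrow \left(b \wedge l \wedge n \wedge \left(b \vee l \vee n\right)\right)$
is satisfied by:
  {b: True, l: True, n: True, c: False}
  {b: True, c: True, l: True, n: True}
  {n: True, c: False, l: False, b: False}


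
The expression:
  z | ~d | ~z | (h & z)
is always true.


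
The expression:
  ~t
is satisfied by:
  {t: False}


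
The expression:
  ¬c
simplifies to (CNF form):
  ¬c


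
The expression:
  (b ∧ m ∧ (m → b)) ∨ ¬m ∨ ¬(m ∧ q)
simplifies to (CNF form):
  b ∨ ¬m ∨ ¬q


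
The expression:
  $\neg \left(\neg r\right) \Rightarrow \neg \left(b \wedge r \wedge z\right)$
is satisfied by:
  {z: False, b: False, r: False}
  {r: True, z: False, b: False}
  {b: True, z: False, r: False}
  {r: True, b: True, z: False}
  {z: True, r: False, b: False}
  {r: True, z: True, b: False}
  {b: True, z: True, r: False}


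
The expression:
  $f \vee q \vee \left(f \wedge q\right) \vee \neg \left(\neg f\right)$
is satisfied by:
  {q: True, f: True}
  {q: True, f: False}
  {f: True, q: False}


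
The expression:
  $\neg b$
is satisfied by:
  {b: False}


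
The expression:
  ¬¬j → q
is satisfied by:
  {q: True, j: False}
  {j: False, q: False}
  {j: True, q: True}


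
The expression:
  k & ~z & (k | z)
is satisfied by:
  {k: True, z: False}


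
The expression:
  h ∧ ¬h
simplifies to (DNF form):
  False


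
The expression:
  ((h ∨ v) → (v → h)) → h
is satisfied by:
  {v: True, h: True}
  {v: True, h: False}
  {h: True, v: False}


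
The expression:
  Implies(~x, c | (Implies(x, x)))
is always true.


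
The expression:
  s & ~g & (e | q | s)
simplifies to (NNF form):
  s & ~g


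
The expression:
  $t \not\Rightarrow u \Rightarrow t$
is always true.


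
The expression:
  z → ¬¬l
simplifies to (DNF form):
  l ∨ ¬z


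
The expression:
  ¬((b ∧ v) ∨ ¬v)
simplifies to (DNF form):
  v ∧ ¬b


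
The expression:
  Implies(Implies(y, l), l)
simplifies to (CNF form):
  l | y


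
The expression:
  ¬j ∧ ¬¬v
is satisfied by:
  {v: True, j: False}


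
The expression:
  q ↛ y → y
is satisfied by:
  {y: True, q: False}
  {q: False, y: False}
  {q: True, y: True}


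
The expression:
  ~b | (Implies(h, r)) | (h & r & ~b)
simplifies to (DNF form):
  r | ~b | ~h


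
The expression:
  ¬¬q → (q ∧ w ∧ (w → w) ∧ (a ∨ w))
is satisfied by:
  {w: True, q: False}
  {q: False, w: False}
  {q: True, w: True}


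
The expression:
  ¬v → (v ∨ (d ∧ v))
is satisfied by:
  {v: True}


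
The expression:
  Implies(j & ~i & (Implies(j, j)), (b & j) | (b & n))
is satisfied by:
  {i: True, b: True, j: False}
  {i: True, b: False, j: False}
  {b: True, i: False, j: False}
  {i: False, b: False, j: False}
  {i: True, j: True, b: True}
  {i: True, j: True, b: False}
  {j: True, b: True, i: False}


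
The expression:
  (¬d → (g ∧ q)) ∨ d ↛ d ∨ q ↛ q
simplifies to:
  d ∨ (g ∧ q)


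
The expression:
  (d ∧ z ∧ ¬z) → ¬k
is always true.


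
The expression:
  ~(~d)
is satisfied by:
  {d: True}


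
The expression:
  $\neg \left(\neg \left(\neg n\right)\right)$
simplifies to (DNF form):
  $\neg n$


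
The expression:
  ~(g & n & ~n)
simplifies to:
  True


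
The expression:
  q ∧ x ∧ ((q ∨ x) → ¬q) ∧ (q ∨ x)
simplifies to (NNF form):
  False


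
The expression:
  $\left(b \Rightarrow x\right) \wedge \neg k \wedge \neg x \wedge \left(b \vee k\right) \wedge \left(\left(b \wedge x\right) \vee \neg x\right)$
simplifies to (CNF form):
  $\text{False}$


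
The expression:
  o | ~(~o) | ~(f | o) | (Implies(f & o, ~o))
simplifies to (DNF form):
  True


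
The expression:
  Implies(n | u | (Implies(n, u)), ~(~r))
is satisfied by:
  {r: True}


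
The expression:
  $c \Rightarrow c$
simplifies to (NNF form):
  $\text{True}$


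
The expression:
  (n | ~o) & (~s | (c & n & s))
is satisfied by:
  {n: True, c: True, s: False, o: False}
  {n: True, c: False, s: False, o: False}
  {n: True, o: True, c: True, s: False}
  {n: True, o: True, c: False, s: False}
  {c: True, o: False, s: False, n: False}
  {c: False, o: False, s: False, n: False}
  {n: True, s: True, c: True, o: False}
  {n: True, o: True, s: True, c: True}


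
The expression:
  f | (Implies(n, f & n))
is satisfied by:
  {f: True, n: False}
  {n: False, f: False}
  {n: True, f: True}


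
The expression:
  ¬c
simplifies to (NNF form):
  ¬c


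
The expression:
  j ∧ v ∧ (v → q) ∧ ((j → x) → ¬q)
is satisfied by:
  {v: True, j: True, q: True, x: False}


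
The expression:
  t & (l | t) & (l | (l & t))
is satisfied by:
  {t: True, l: True}


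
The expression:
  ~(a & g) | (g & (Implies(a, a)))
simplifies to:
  True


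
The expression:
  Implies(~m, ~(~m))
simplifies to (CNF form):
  m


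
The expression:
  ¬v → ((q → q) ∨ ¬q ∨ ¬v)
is always true.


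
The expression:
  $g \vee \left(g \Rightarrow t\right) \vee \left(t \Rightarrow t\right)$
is always true.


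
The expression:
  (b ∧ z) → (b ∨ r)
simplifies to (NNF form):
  True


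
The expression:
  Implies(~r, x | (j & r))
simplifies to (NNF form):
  r | x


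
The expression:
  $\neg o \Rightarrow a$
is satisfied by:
  {a: True, o: True}
  {a: True, o: False}
  {o: True, a: False}


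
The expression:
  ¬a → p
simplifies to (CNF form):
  a ∨ p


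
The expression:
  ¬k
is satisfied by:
  {k: False}


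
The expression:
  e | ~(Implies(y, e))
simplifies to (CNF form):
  e | y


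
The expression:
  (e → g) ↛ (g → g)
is never true.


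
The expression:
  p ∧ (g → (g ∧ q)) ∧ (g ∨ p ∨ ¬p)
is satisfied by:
  {q: True, p: True, g: False}
  {p: True, g: False, q: False}
  {q: True, g: True, p: True}


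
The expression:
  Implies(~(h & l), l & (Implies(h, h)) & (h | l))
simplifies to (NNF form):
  l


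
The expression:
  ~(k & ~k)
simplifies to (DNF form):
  True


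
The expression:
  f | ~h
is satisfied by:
  {f: True, h: False}
  {h: False, f: False}
  {h: True, f: True}


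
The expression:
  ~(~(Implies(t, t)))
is always true.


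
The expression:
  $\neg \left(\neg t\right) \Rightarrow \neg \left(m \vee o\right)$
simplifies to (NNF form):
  $\left(\neg m \wedge \neg o\right) \vee \neg t$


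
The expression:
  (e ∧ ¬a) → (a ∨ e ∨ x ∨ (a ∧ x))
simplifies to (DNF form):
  True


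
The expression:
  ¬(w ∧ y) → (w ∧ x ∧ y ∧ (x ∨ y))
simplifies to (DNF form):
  w ∧ y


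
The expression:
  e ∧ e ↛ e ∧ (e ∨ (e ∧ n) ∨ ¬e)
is never true.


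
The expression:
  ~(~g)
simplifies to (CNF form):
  g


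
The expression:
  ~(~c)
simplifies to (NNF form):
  c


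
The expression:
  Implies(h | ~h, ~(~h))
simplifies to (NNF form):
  h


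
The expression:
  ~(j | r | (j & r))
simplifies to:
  ~j & ~r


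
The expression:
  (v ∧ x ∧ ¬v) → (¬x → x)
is always true.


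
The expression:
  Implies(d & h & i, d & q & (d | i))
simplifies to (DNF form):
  q | ~d | ~h | ~i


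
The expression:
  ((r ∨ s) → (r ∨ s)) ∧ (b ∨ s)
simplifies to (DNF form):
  b ∨ s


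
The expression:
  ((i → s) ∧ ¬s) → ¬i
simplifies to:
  True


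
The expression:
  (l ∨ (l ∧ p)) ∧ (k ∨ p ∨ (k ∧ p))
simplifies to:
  l ∧ (k ∨ p)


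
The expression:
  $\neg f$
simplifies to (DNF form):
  $\neg f$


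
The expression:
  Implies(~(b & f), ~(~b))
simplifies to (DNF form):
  b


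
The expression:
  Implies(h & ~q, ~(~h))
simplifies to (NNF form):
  True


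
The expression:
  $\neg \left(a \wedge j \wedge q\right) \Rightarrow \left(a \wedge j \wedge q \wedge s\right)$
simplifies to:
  $a \wedge j \wedge q$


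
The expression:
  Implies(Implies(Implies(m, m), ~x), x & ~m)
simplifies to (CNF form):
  x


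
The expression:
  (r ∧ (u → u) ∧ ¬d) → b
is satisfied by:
  {b: True, d: True, r: False}
  {b: True, d: False, r: False}
  {d: True, b: False, r: False}
  {b: False, d: False, r: False}
  {r: True, b: True, d: True}
  {r: True, b: True, d: False}
  {r: True, d: True, b: False}


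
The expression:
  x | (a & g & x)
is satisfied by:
  {x: True}


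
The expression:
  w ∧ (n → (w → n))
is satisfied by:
  {w: True}


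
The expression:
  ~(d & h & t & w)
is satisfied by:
  {w: False, t: False, d: False, h: False}
  {h: True, w: False, t: False, d: False}
  {d: True, w: False, t: False, h: False}
  {h: True, d: True, w: False, t: False}
  {t: True, h: False, w: False, d: False}
  {h: True, t: True, w: False, d: False}
  {d: True, t: True, h: False, w: False}
  {h: True, d: True, t: True, w: False}
  {w: True, d: False, t: False, h: False}
  {h: True, w: True, d: False, t: False}
  {d: True, w: True, h: False, t: False}
  {h: True, d: True, w: True, t: False}
  {t: True, w: True, d: False, h: False}
  {h: True, t: True, w: True, d: False}
  {d: True, t: True, w: True, h: False}


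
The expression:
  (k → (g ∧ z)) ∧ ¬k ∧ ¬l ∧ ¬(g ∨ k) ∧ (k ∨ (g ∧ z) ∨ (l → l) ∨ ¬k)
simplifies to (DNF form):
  ¬g ∧ ¬k ∧ ¬l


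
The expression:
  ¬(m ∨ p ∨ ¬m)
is never true.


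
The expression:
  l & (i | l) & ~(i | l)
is never true.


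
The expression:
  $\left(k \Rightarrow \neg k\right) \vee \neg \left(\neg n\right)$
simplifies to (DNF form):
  $n \vee \neg k$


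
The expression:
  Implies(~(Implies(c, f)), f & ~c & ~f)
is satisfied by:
  {f: True, c: False}
  {c: False, f: False}
  {c: True, f: True}


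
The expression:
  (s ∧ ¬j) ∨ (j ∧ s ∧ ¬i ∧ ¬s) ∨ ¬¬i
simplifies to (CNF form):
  (i ∨ s) ∧ (i ∨ ¬j)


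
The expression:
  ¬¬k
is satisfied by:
  {k: True}


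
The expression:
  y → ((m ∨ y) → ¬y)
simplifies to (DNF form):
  ¬y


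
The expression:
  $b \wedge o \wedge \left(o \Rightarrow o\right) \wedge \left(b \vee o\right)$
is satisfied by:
  {b: True, o: True}


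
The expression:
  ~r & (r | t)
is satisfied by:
  {t: True, r: False}


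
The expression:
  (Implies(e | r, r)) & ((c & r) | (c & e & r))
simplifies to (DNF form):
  c & r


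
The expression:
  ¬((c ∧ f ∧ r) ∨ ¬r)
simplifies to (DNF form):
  (r ∧ ¬c) ∨ (r ∧ ¬f)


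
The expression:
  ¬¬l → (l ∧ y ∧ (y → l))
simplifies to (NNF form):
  y ∨ ¬l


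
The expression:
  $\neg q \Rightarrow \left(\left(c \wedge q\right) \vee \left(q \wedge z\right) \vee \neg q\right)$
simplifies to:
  $\text{True}$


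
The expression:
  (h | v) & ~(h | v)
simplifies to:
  False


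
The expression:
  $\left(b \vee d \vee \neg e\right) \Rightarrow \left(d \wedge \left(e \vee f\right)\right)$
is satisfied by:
  {d: True, e: True, f: True, b: False}
  {d: True, e: True, f: False, b: False}
  {b: True, d: True, e: True, f: True}
  {b: True, d: True, e: True, f: False}
  {d: True, f: True, e: False, b: False}
  {d: True, b: True, f: True, e: False}
  {e: True, f: True, d: False, b: False}
  {e: True, d: False, f: False, b: False}


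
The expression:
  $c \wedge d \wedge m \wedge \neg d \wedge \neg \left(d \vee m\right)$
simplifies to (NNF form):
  $\text{False}$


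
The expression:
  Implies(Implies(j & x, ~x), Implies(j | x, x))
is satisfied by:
  {x: True, j: False}
  {j: False, x: False}
  {j: True, x: True}


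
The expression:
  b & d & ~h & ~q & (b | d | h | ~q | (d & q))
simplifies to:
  b & d & ~h & ~q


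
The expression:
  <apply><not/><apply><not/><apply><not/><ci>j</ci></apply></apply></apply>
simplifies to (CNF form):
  <apply><not/><ci>j</ci></apply>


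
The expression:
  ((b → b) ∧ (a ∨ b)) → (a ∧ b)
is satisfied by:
  {a: False, b: False}
  {b: True, a: True}


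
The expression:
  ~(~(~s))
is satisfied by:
  {s: False}


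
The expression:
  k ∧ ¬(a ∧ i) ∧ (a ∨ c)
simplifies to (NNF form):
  k ∧ (a ∨ c) ∧ (¬a ∨ ¬i)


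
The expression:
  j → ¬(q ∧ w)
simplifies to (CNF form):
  ¬j ∨ ¬q ∨ ¬w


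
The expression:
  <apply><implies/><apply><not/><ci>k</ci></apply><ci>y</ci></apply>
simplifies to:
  <apply><or/><ci>k</ci><ci>y</ci></apply>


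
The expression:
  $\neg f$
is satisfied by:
  {f: False}


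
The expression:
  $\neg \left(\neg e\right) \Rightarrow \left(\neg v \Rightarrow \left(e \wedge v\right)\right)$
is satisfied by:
  {v: True, e: False}
  {e: False, v: False}
  {e: True, v: True}


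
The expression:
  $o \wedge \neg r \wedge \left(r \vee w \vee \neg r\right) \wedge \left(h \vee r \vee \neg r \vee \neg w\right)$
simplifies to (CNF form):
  $o \wedge \neg r$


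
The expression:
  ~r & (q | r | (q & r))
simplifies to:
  q & ~r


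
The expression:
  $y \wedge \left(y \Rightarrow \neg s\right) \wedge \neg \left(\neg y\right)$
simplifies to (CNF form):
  $y \wedge \neg s$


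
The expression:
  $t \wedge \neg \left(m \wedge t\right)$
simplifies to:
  $t \wedge \neg m$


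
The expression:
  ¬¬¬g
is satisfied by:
  {g: False}


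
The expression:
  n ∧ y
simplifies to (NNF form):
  n ∧ y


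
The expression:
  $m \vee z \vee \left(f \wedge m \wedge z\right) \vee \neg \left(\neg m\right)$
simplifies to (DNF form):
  $m \vee z$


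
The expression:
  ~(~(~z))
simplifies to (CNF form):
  ~z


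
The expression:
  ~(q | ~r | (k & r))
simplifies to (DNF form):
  r & ~k & ~q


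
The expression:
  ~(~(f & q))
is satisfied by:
  {f: True, q: True}


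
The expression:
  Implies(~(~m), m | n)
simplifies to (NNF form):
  True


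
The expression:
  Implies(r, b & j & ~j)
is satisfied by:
  {r: False}


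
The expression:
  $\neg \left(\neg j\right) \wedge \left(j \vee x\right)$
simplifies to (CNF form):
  $j$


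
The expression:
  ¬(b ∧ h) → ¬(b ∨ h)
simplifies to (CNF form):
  (b ∨ ¬b) ∧ (b ∨ ¬h) ∧ (h ∨ ¬b) ∧ (h ∨ ¬h)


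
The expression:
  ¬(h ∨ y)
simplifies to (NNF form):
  ¬h ∧ ¬y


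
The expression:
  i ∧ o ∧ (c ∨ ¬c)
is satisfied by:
  {i: True, o: True}


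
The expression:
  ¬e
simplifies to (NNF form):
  ¬e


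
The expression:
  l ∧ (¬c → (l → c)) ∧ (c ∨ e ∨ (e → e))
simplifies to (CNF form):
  c ∧ l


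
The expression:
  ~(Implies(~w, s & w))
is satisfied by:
  {w: False}


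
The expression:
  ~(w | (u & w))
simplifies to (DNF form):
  ~w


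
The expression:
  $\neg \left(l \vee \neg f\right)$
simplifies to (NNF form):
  $f \wedge \neg l$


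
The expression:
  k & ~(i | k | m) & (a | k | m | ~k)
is never true.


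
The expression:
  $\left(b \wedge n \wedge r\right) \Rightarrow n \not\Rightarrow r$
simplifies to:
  $\neg b \vee \neg n \vee \neg r$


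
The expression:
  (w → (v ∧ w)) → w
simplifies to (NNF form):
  w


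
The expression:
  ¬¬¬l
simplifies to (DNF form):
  ¬l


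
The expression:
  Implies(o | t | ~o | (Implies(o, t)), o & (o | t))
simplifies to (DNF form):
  o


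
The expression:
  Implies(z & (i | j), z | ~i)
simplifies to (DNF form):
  True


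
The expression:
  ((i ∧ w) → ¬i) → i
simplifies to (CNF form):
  i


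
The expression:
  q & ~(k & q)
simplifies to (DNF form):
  q & ~k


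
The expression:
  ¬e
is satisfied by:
  {e: False}


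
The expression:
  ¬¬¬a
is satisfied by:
  {a: False}


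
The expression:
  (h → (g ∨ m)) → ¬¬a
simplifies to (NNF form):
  a ∨ (h ∧ ¬g ∧ ¬m)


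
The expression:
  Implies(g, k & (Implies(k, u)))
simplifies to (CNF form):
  (k | ~g) & (u | ~g)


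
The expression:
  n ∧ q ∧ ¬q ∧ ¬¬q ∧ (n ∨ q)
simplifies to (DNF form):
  False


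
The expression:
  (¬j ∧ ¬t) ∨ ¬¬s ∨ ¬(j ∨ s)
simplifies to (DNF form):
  s ∨ ¬j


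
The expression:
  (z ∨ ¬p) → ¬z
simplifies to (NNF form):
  ¬z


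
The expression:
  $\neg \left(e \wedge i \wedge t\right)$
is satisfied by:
  {e: False, t: False, i: False}
  {i: True, e: False, t: False}
  {t: True, e: False, i: False}
  {i: True, t: True, e: False}
  {e: True, i: False, t: False}
  {i: True, e: True, t: False}
  {t: True, e: True, i: False}


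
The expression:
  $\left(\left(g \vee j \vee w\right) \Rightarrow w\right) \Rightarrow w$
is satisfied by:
  {g: True, w: True, j: True}
  {g: True, w: True, j: False}
  {g: True, j: True, w: False}
  {g: True, j: False, w: False}
  {w: True, j: True, g: False}
  {w: True, j: False, g: False}
  {j: True, w: False, g: False}


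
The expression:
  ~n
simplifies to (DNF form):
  ~n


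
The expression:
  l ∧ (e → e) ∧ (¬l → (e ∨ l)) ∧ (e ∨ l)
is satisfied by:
  {l: True}


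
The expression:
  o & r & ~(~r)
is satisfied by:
  {r: True, o: True}


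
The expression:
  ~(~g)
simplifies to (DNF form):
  g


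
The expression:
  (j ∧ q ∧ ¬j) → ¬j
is always true.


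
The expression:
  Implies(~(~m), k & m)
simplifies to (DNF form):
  k | ~m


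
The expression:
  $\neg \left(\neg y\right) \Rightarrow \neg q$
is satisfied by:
  {q: False, y: False}
  {y: True, q: False}
  {q: True, y: False}


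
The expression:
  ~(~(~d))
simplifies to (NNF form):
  ~d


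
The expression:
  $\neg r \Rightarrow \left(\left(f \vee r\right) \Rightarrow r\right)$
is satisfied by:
  {r: True, f: False}
  {f: False, r: False}
  {f: True, r: True}


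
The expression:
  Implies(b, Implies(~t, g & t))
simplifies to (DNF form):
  t | ~b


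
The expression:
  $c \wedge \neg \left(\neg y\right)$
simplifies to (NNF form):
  $c \wedge y$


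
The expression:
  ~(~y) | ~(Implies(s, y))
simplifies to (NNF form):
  s | y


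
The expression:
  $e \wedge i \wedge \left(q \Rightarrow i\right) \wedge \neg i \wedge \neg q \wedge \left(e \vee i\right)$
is never true.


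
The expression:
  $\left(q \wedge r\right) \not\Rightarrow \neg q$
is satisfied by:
  {r: True, q: True}


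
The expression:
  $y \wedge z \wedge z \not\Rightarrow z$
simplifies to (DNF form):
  $\text{False}$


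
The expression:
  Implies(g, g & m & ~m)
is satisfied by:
  {g: False}


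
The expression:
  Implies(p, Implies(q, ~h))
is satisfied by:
  {p: False, q: False, h: False}
  {h: True, p: False, q: False}
  {q: True, p: False, h: False}
  {h: True, q: True, p: False}
  {p: True, h: False, q: False}
  {h: True, p: True, q: False}
  {q: True, p: True, h: False}


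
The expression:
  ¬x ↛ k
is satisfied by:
  {k: True, x: False}
  {x: False, k: False}
  {x: True, k: True}


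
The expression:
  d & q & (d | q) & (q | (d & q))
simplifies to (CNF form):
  d & q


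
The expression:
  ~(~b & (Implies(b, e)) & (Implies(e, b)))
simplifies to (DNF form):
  b | e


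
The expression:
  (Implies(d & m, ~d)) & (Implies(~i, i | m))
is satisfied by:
  {i: True, m: False, d: False}
  {d: True, i: True, m: False}
  {m: True, i: True, d: False}
  {m: True, i: False, d: False}


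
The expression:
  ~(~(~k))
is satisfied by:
  {k: False}


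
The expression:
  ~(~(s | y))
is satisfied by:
  {y: True, s: True}
  {y: True, s: False}
  {s: True, y: False}


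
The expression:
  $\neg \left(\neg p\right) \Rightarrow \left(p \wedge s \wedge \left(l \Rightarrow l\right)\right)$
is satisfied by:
  {s: True, p: False}
  {p: False, s: False}
  {p: True, s: True}


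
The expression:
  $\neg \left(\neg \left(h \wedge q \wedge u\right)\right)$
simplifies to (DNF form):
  $h \wedge q \wedge u$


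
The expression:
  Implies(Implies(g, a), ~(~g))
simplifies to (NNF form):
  g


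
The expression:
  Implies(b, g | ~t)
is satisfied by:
  {g: True, t: False, b: False}
  {g: False, t: False, b: False}
  {b: True, g: True, t: False}
  {b: True, g: False, t: False}
  {t: True, g: True, b: False}
  {t: True, g: False, b: False}
  {t: True, b: True, g: True}


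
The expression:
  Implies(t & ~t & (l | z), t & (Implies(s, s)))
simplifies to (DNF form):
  True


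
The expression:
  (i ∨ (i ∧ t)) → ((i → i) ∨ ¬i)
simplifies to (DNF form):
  True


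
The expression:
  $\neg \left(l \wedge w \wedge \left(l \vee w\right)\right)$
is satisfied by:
  {l: False, w: False}
  {w: True, l: False}
  {l: True, w: False}


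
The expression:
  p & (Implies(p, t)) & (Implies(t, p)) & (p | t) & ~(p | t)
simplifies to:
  False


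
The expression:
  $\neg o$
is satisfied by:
  {o: False}


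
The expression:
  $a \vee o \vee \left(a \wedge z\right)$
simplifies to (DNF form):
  $a \vee o$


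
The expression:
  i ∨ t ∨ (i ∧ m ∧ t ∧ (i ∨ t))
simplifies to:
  i ∨ t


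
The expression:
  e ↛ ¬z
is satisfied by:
  {z: True, e: True}


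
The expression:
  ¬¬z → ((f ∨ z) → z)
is always true.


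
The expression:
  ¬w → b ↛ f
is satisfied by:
  {b: True, w: True, f: False}
  {w: True, f: False, b: False}
  {b: True, w: True, f: True}
  {w: True, f: True, b: False}
  {b: True, f: False, w: False}


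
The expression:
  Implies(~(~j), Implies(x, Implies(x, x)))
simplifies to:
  True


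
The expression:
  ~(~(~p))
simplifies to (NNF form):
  ~p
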